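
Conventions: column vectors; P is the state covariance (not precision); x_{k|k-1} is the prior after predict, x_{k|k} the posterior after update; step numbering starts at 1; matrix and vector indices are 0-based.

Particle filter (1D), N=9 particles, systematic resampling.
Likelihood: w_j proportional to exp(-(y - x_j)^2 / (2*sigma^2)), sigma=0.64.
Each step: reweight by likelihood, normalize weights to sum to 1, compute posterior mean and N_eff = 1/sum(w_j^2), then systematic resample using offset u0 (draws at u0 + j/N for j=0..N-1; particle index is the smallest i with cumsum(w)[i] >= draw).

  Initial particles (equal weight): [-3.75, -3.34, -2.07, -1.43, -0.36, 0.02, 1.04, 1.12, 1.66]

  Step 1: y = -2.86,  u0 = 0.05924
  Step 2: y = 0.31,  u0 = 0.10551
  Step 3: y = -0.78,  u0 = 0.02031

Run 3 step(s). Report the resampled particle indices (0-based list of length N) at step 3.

resampled_idx = [0, 1, 2, 3, 4, 5, 6, 7, 8]

step 1: w=[0.2257, 0.4480, 0.2771, 0.0489, 0.0003, 0.0000, 0.0000, 0.0000, 0.0000]  mean=-2.9863  Neff=3.0228  idx=[0, 0, 1, 1, 1, 1, 2, 2, 2]
step 2: w=[0.0000, 0.0000, 0.0000, 0.0000, 0.0000, 0.0000, 0.3333, 0.3333, 0.3333]  mean=-2.0701  Neff=3.0007  idx=[6, 6, 6, 7, 7, 7, 8, 8, 8]
step 3: w=[0.1111, 0.1111, 0.1111, 0.1111, 0.1111, 0.1111, 0.1111, 0.1111, 0.1111]  mean=-2.0700  Neff=9.0000  idx=[0, 1, 2, 3, 4, 5, 6, 7, 8]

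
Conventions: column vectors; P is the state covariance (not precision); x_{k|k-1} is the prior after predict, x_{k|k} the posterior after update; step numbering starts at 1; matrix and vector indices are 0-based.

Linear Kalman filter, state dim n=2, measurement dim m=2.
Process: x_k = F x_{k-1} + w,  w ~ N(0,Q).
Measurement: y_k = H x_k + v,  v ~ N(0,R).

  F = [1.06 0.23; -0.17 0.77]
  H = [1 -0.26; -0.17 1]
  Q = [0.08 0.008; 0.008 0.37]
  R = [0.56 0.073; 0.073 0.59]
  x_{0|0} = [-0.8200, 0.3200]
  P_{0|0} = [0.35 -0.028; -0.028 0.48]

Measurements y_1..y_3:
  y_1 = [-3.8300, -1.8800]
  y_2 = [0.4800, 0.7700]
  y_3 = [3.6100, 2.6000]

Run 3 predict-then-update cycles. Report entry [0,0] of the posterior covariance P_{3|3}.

P_post[0,0] = 0.2607

step 1: x^-=[-0.7956, 0.3858]  P^-=[0.4850 0.0082; 0.0082 0.6720]  S=[1.0862 -0.1756; -0.1756 1.2733]  K=[0.4451 0.0031; -0.0697 0.5171]  nu=[-2.9341, -2.4011]  x^+=[-2.1088, -0.6512]  P^+=[0.2703 0.0803; 0.0803 0.3136]
step 2: x^-=[-2.3851, -0.1429]  P^-=[0.4395 0.0772; 0.0772 0.5428]  S=[0.9960 -0.0622; -0.0622 1.1192]  K=[0.4227 0.0257; -0.0347 0.4713]  nu=[2.8279, 0.5075]  x^+=[-1.1768, -0.0020]  P^+=[0.2621 0.0906; 0.0906 0.2909]
step 3: x^-=[-1.2478, 0.1985]  P^-=[0.4341 0.0827; 0.0827 0.5263]  S=[0.9867 -0.0513; -0.0513 1.1008]  K=[0.4196 0.0276; -0.0308 0.4640]  nu=[4.9094, 2.1894]  x^+=[0.8727, 1.0632]  P^+=[0.2607 0.0913; 0.0913 0.2870]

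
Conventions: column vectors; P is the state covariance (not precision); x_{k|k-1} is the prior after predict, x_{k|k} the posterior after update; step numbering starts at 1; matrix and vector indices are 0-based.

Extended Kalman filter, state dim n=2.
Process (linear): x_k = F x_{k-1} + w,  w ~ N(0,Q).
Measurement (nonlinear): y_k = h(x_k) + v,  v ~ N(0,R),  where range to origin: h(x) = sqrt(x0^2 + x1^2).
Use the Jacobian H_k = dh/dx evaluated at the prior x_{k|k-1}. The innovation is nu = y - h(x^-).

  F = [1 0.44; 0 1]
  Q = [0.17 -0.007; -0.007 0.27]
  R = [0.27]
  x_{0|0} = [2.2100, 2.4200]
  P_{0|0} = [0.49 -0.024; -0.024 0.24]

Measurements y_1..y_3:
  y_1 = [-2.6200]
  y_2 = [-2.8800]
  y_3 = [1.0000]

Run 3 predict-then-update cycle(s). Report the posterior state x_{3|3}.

x_post = [1.2105, 0.0289]

step 1: x^-=[3.2748, 2.4200]  P^-=[0.6853 0.0746; 0.0746 0.5100]  H_jac=[0.8042 0.5943]  S=[0.9647]  K=[0.6173; 0.3764]  nu=[-6.6919]  x^+=[-0.8561, -0.0987]  P^+=[0.3177 -0.1495; -0.1495 0.3733]
step 2: x^-=[-0.8995, -0.0987]  P^-=[0.4284 0.0077; 0.0077 0.6433]  H_jac=[-0.9940 -0.1090]  S=[0.7027]  K=[-0.6073; -0.1108]  nu=[-3.7849]  x^+=[1.3990, 0.3206]  P^+=[0.1693 -0.0395; -0.0395 0.6347]
step 3: x^-=[1.5401, 0.3206]  P^-=[0.4274 0.2327; 0.2327 0.9047]  H_jac=[0.9790 0.2038]  S=[0.8101]  K=[0.5751; 0.5089]  nu=[-0.5731]  x^+=[1.2105, 0.0289]  P^+=[0.1595 -0.0043; -0.0043 0.6949]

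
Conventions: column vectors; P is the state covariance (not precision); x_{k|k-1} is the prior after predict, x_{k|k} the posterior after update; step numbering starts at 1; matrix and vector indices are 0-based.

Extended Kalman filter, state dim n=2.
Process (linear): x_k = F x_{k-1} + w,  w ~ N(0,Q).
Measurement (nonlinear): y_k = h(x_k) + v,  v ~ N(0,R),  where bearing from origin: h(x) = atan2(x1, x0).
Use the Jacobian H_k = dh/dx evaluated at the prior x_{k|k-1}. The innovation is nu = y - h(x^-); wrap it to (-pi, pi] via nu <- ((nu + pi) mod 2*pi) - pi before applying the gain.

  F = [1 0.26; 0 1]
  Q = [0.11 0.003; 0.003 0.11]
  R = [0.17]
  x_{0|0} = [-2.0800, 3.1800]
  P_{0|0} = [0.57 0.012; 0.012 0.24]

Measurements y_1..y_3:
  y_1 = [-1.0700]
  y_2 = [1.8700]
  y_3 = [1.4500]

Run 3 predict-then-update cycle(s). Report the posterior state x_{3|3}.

x_post = [2.6771, 4.1333]

step 1: x^-=[-1.2532, 3.1800]  P^-=[0.7025 0.0774; 0.0774 0.3500]  H_jac=[-0.2722 -0.1073]  S=[0.2306]  K=[-0.8652; -0.2542]  nu=[-3.0162]  x^+=[1.3564, 3.9467]  P^+=[0.5298 0.0267; 0.0267 0.3351]
step 2: x^-=[2.3825, 3.9467]  P^-=[0.6764 0.1168; 0.1168 0.4451]  H_jac=[-0.1857 0.1121]  S=[0.1941]  K=[-0.5798; 0.1453]  nu=[0.8423]  x^+=[1.8942, 4.0691]  P^+=[0.6111 0.1332; 0.1332 0.4410]
step 3: x^-=[2.9521, 4.0691]  P^-=[0.8202 0.2508; 0.2508 0.5510]  H_jac=[-0.1610 0.1168]  S=[0.1893]  K=[-0.5427; 0.1266]  nu=[0.5068]  x^+=[2.6771, 4.1333]  P^+=[0.7644 0.2638; 0.2638 0.5480]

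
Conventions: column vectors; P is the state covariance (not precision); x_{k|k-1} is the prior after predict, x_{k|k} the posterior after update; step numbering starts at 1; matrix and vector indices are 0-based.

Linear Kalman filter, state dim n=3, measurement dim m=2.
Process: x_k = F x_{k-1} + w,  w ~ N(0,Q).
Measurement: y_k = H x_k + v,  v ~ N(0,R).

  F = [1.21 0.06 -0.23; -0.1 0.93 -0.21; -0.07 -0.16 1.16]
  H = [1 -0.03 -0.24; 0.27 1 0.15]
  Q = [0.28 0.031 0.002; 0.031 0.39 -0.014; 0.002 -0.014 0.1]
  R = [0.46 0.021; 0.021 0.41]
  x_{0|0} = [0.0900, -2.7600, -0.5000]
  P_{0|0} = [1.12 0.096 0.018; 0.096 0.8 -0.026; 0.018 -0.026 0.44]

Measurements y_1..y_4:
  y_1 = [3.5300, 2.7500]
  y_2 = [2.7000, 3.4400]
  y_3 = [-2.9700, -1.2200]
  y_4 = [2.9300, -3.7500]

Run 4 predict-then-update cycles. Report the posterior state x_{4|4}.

step 1: x^-=[0.0583, -2.4708, -0.1447]  P^-=[1.9506 0.0706 -0.2141; 0.0706 1.1056 -0.2678; -0.2141 -0.2678 0.7269]  S=[2.5481 0.6055; 0.6055 1.6145]  K=[0.7703 0.0611; -0.1314 0.7210; -0.1290 -0.0858]  nu=[3.3628, 5.2268]  x^+=[2.9680, 0.8556, -1.0268]  P^+=[0.3755 -0.0740 0.0922; -0.0740 0.3371 -0.1617; 0.0922 -0.1617 0.6592]
step 2: x^-=[3.8788, 0.7145, -1.5358]  P^-=[0.8083 -0.0313 -0.0805; -0.0313 0.7952 -0.4077; -0.0805 -0.4077 1.0409]  S=[1.3636 0.2397; 0.2397 1.1418]  K=[0.6029 0.0266; -0.0835 0.6530; -0.1985 -0.1977]  nu=[-1.5260, 1.9086]  x^+=[3.0095, 2.0882, -1.6101]  P^+=[0.3041 -0.0763 0.1185; -0.0763 0.3249 -0.2558; 0.1185 -0.2558 0.9237]
step 3: x^-=[4.1371, 1.9792, -2.4125]  P^-=[0.7052 0.0021 -0.1172; 0.0021 0.8339 -0.5780; -0.1172 -0.5780 1.4268]  S=[1.2959 0.2684; 0.2684 1.1456]  K=[0.5615 0.0211; -0.0482 0.6640; -0.2835 -0.2789]  nu=[-7.6267, -3.9543]  x^+=[-0.2285, -0.2789, 0.8525]  P^+=[0.2898 -0.0787 0.1395; -0.0787 0.3430 -0.3366; 0.1395 -0.3366 1.1911]
step 4: x^-=[-0.4893, -0.4156, 1.0495]  P^-=[0.6888 0.0285 -0.1658; 0.0285 0.8941 -0.7379; -0.1658 -0.7379 1.8134]  S=[1.3213 0.3094; 0.3094 1.1757]  K=[0.5467 0.0174; -0.0237 0.6791; -0.3585 -0.3400]  nu=[3.6587, -3.3598]  x^+=[1.4525, -2.7841, 0.8802]  P^+=[0.2876 -0.0830 0.1595; -0.0830 0.3611 -0.4048; 0.1595 -0.4048 1.4323]

x_post = [1.4525, -2.7841, 0.8802]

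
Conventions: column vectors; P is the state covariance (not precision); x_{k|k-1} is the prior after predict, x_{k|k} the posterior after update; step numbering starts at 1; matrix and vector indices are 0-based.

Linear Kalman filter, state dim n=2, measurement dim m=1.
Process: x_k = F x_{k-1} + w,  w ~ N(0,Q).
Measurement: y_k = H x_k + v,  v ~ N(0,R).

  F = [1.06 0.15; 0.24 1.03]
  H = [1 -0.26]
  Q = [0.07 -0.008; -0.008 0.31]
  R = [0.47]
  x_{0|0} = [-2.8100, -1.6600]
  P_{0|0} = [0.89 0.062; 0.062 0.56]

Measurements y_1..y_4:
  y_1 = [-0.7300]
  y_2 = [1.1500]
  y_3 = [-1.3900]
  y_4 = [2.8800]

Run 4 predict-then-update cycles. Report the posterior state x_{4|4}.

step 1: x^-=[-3.2276, -2.3842]  P^-=[1.1023 0.3749; 0.3749 0.9860]  S=[1.4440]  K=[0.6959; 0.0821]  nu=[1.8777]  x^+=[-1.9210, -2.2301]  P^+=[0.4031 0.2924; 0.2924 0.9763]
step 2: x^-=[-2.3708, -2.7581]  P^-=[0.6379 0.5752; 0.5752 1.5135]  S=[0.9111]  K=[0.5360; 0.1994]  nu=[2.8037]  x^+=[-0.8681, -2.1991]  P^+=[0.3761 0.4778; 0.4778 1.4773]
step 3: x^-=[-1.2500, -2.4734]  P^-=[0.6778 0.8548; 0.8548 2.1352]  S=[0.8476]  K=[0.5374; 0.3535]  nu=[-0.7831]  x^+=[-1.6709, -2.7503]  P^+=[0.4330 0.6938; 0.6938 2.0293]
step 4: x^-=[-2.1837, -3.2338]  P^-=[0.8228 1.1981; 1.1981 2.8308]  S=[0.8611]  K=[0.5937; 0.5366]  nu=[4.2229]  x^+=[0.3235, -0.9677]  P^+=[0.5192 0.9237; 0.9237 2.5828]

x_post = [0.3235, -0.9677]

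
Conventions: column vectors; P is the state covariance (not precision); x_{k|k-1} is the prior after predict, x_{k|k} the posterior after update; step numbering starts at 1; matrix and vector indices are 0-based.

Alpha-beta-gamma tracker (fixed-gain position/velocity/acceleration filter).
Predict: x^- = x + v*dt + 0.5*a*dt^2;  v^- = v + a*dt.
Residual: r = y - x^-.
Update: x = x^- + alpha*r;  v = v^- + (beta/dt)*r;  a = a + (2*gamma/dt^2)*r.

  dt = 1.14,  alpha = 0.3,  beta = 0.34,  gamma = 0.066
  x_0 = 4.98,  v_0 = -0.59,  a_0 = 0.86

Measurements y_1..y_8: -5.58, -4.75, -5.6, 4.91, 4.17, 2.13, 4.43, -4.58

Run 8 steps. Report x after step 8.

step 1: x_pred=4.8662  r=-10.4462  x^+=1.7324  v^+=-2.7251  a^+=-0.2010
step 2: x_pred=-1.5049  r=-3.2451  x^+=-2.4784  v^+=-3.9221  a^+=-0.5306
step 3: x_pred=-7.2945  r=1.6945  x^+=-6.7861  v^+=-4.0217  a^+=-0.3585
step 4: x_pred=-11.6038  r=16.5138  x^+=-6.6497  v^+=0.4948  a^+=1.3188
step 5: x_pred=-5.2287  r=9.3987  x^+=-2.4091  v^+=4.8013  a^+=2.2734
step 6: x_pred=4.5417  r=-2.4117  x^+=3.8182  v^+=6.6737  a^+=2.0285
step 7: x_pred=12.7443  r=-8.3143  x^+=10.2500  v^+=6.5064  a^+=1.1840
step 8: x_pred=18.4367  r=-23.0167  x^+=11.5317  v^+=0.9915  a^+=-1.1538

x_post = 11.5317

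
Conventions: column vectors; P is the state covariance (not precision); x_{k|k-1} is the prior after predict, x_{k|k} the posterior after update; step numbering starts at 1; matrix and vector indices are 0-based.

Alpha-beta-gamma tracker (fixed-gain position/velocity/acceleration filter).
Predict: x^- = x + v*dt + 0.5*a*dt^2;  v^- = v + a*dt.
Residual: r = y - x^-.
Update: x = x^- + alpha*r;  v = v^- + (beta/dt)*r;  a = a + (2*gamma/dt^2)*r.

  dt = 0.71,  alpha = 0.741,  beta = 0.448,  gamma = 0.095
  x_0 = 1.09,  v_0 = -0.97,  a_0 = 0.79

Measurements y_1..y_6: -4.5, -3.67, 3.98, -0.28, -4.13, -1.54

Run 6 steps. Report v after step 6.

v_post = -0.5515

step 1: x_pred=0.6004  r=-5.1004  x^+=-3.1790  v^+=-3.6274  a^+=-1.1324
step 2: x_pred=-6.0399  r=2.3699  x^+=-4.2838  v^+=-2.9360  a^+=-0.2392
step 3: x_pred=-6.4287  r=10.4087  x^+=1.2842  v^+=3.4619  a^+=3.6840
step 4: x_pred=4.6706  r=-4.9506  x^+=1.0022  v^+=2.9537  a^+=1.8180
step 5: x_pred=3.5576  r=-7.6876  x^+=-2.1389  v^+=-0.6063  a^+=-1.0795
step 6: x_pred=-2.8414  r=1.3014  x^+=-1.8771  v^+=-0.5515  a^+=-0.5890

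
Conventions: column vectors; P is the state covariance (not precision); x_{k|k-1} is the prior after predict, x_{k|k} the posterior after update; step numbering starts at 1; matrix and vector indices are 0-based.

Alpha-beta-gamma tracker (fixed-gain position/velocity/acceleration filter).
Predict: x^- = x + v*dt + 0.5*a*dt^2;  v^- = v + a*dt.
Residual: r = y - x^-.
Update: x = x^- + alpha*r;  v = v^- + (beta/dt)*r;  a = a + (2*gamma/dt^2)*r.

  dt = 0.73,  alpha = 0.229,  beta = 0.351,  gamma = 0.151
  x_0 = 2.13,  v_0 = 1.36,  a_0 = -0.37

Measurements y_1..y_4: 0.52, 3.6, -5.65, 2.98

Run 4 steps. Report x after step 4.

step 1: x_pred=3.0242  r=-2.5042  x^+=2.4507  v^+=-0.1142  a^+=-1.7892
step 2: x_pred=1.8907  r=1.7093  x^+=2.2821  v^+=-0.5984  a^+=-0.8205
step 3: x_pred=1.6267  r=-7.2767  x^+=-0.0397  v^+=-4.6961  a^+=-4.9442
step 4: x_pred=-4.7852  r=7.7652  x^+=-3.0070  v^+=-4.5717  a^+=-0.5436

x_post = -3.0070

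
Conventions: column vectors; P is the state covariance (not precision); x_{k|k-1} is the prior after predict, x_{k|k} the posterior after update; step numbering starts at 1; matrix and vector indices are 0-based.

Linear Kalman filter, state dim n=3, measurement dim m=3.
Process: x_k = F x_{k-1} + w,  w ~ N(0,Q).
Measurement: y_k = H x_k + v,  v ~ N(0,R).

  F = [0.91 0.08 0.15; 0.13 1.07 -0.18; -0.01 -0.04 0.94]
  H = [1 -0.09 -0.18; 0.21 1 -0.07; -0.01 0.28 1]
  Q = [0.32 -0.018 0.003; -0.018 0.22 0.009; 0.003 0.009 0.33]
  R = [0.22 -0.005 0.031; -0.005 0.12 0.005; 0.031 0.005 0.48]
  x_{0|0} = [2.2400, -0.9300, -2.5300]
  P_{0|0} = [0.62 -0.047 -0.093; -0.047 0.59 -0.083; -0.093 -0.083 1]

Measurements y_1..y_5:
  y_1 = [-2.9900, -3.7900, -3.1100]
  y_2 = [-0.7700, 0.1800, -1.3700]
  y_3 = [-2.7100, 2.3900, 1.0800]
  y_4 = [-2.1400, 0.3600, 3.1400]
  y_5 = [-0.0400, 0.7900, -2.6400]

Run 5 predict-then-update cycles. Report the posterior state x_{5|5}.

step 1: x^-=[1.5845, -0.2485, -2.3634]  P^-=[0.8255 0.0339 0.0531; 0.0339 0.9616 -0.2811; 0.0531 -0.2811 1.2226]  S=[1.0586 0.1736 -0.1194; 0.1736 1.1760 -0.0758; -0.1194 -0.0758 1.6194]  K=[0.7676 0.0658 0.0932; -0.1409 0.8627 0.0225; -0.0138 -0.2556 0.6930]  nu=[-5.0223, -4.0397, -0.6612]  x^+=[-2.5981, -3.0410, -1.7199]  P^+=[0.1830 -0.0284 0.0787; -0.0284 0.1089 -0.0200; 0.0787 -0.0200 0.3374]
step 2: x^-=[-2.8655, -3.2820, -1.4691]  P^-=[0.4967 -0.0384 0.1154; -0.0384 0.3548 -0.0631; 0.1154 -0.0631 0.6283]  S=[0.7033 0.0362 0.0177; 0.0362 0.4891 0.0199; 0.0177 0.0199 1.0987]  K=[0.6763 0.0651 0.0787; -0.1217 0.7261 0.0222; 0.0072 -0.1926 0.5581]  nu=[1.5357, 3.9609, 0.9894]  x^+=[-1.4912, -0.5711, -1.6687]  P^+=[0.1609 -0.0242 0.0674; -0.0242 0.0919 -0.0155; 0.0674 -0.0155 0.2721]
step 3: x^-=[-1.6530, -0.5045, -1.5308]  P^-=[0.4744 -0.0343 0.0970; -0.0343 0.3328 -0.0481; 0.0970 -0.0481 0.5705]  S=[0.6853 0.0361 0.0095; 0.0361 0.4660 0.0288; 0.0095 0.0288 1.0480]  K=[0.6667 0.0696 0.0709; -0.1191 0.7136 0.0248; 0.0000 -0.1784 0.5355]  nu=[-1.3779, 3.1345, 2.7356]  x^+=[-2.1595, 1.9641, -0.6250]  P^+=[0.1578 -0.0233 0.0632; -0.0233 0.0903 -0.0138; 0.0632 -0.0138 0.2606]
step 4: x^-=[-1.9018, 1.9334, -0.6445]  P^-=[0.4706 -0.0327 0.0919; -0.0327 0.3303 -0.0449; 0.0919 -0.0449 0.5603]  S=[0.6828 0.0369 0.0063; 0.0369 0.4637 0.0310; 0.0063 0.0310 1.0394]  K=[0.6649 0.0711 0.0689; -0.1184 0.7121 0.0256; -0.0026 -0.1751 0.5313]  nu=[-0.1802, -1.2191, 3.2241]  x^+=[-1.8861, 1.1690, 1.2825]  P^+=[0.1571 -0.0231 0.0621; -0.0231 0.0901 -0.0133; 0.0621 -0.0133 0.2584]
step 5: x^-=[-1.4304, 0.7748, 1.1776]  P^-=[0.4698 -0.0323 0.0907; -0.0323 0.3300 -0.0442; 0.0907 -0.0442 0.5583]  S=[0.6823 0.0372 0.0055; 0.0372 0.4634 0.0315; 0.0055 0.0315 1.0378]  K=[0.6644 0.0715 0.0685; -0.1182 0.7119 0.0258; -0.0033 -0.1744 0.5305]  nu=[1.6722, 0.3981, -4.0489]  x^+=[-0.5681, 0.7562, -1.0451]  P^+=[0.1570 -0.0230 0.0618; -0.0230 0.0901 -0.0132; 0.0618 -0.0132 0.2580]

x_post = [-0.5681, 0.7562, -1.0451]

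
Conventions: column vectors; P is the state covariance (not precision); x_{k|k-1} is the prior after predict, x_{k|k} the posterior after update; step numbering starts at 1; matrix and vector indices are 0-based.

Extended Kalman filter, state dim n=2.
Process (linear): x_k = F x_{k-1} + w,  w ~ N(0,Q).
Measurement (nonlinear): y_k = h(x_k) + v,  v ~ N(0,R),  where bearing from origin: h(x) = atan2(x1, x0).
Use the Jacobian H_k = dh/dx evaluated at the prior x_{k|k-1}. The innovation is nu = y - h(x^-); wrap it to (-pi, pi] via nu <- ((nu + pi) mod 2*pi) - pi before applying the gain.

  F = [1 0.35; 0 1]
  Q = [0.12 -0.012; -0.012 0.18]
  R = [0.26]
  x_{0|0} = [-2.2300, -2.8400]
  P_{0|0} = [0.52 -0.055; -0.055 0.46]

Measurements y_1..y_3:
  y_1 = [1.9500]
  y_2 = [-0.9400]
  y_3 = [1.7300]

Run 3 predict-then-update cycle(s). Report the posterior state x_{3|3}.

x_post = [-5.5779, -2.2872]

step 1: x^-=[-3.2240, -2.8400]  P^-=[0.6579 0.0940; 0.0940 0.6400]  H_jac=[0.1538 -0.1747]  S=[0.2900]  K=[0.2923; -0.3355]  nu=[-1.9138]  x^+=[-3.7835, -2.1979]  P^+=[0.6331 0.1224; 0.1224 0.6073]
step 2: x^-=[-4.5527, -2.1979]  P^-=[0.9132 0.3230; 0.3230 0.7873]  H_jac=[0.0860 -0.1781]  S=[0.2818]  K=[0.0745; -0.3991]  nu=[1.7518]  x^+=[-4.4223, -2.8970]  P^+=[0.9116 0.3314; 0.3314 0.7425]
step 3: x^-=[-5.4362, -2.8970]  P^-=[1.3545 0.5793; 0.5793 0.9225]  H_jac=[0.0763 -0.1433]  S=[0.2742]  K=[0.0745; -0.3207]  nu=[-1.9012]  x^+=[-5.5779, -2.2872]  P^+=[1.3530 0.5858; 0.5858 0.8943]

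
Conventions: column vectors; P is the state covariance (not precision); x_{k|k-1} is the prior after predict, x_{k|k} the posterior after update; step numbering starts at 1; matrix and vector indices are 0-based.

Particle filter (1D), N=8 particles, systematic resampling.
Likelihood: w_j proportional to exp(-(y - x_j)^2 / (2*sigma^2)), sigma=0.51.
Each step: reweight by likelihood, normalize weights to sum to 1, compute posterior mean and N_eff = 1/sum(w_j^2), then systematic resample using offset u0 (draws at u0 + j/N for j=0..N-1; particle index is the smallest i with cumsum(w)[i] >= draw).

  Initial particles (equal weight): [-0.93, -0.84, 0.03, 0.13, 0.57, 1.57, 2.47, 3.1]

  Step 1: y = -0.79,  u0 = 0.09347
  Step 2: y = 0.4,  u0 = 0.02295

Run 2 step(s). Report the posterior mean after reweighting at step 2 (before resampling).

post_mean = -0.0465

step 1: w=[0.3918, 0.4049, 0.1117, 0.0799, 0.0116, 0.0000, 0.0000, 0.0000]  mean=-0.6841  Neff=2.9721  idx=[0, 0, 0, 1, 1, 1, 2, 3]
step 2: w=[0.0176, 0.0176, 0.0176, 0.0275, 0.0275, 0.0275, 0.4058, 0.4589]  mean=-0.0465  Neff=2.6421  idx=[1, 6, 6, 6, 6, 7, 7, 7]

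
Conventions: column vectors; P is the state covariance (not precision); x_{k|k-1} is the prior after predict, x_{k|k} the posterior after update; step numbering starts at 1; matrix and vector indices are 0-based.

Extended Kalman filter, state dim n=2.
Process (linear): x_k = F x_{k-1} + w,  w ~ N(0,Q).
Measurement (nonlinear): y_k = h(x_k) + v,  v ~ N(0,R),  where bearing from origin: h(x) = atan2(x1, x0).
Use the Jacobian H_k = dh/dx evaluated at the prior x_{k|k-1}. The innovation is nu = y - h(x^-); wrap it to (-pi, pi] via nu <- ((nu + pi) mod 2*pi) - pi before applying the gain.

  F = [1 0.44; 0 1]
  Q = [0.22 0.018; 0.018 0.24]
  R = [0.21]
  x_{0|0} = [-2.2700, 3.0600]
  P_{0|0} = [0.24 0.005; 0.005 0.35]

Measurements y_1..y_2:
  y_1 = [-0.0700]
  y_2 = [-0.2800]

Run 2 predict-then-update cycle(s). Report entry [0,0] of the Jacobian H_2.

H_jac[0,0] = -0.2055

step 1: x^-=[-0.9236, 3.0600]  P^-=[0.5322 0.1770; 0.1770 0.5900]  H_jac=[-0.2995 -0.0904]  S=[0.2721]  K=[-0.6445; -0.3908]  nu=[-1.9339]  x^+=[0.3228, 3.8158]  P^+=[0.4191 0.1085; 0.1085 0.5484]
step 2: x^-=[2.0017, 3.8158]  P^-=[0.8408 0.3678; 0.3678 0.7884]  H_jac=[-0.2055 0.1078]  S=[0.2384]  K=[-0.5585; 0.0395]  nu=[-1.3677]  x^+=[2.7656, 3.7617]  P^+=[0.7664 0.3730; 0.3730 0.7881]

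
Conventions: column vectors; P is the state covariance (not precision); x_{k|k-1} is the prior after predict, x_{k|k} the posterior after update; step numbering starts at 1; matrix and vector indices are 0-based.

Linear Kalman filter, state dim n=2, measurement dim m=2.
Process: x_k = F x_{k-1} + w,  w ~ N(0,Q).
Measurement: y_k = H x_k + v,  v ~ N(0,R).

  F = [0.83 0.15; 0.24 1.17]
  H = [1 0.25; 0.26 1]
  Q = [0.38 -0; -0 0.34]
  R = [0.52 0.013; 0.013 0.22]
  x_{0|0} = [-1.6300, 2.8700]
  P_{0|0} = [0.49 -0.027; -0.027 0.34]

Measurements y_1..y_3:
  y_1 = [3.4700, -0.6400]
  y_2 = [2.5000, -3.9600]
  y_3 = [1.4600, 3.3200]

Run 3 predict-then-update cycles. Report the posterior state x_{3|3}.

step 1: x^-=[-0.9224, 2.9667]  P^-=[0.7185 0.1301; 0.1301 0.8185]  S=[1.3547 0.5430; 0.5430 1.1547]  K=[0.5476 0.0169; -0.0601 0.7664]  nu=[3.6507, -3.3669]  x^+=[1.0196, 0.1670]  P^+=[0.3019 -0.0676; -0.0676 0.1854]
step 2: x^-=[0.8713, 0.4401]  P^-=[0.5753 0.0246; 0.0246 0.5732]  S=[1.1434 0.3320; 0.3320 0.8449]  K=[0.5065 0.0071; -0.0592 0.7093]  nu=[1.5186, -4.6266]  x^+=[1.6078, -2.9313]  P^+=[0.2796 -0.0646; -0.0646 0.1721]
step 3: x^-=[0.8948, -3.0437]  P^-=[0.5604 0.0209; 0.0209 0.5554]  S=[1.1256 0.3198; 0.3198 0.8241]  K=[0.5003 0.0080; -0.0578 0.7029]  nu=[1.3262, 6.1311]  x^+=[1.6074, 1.1893]  P^+=[0.2761 -0.0635; -0.0635 0.1704]

x_post = [1.6074, 1.1893]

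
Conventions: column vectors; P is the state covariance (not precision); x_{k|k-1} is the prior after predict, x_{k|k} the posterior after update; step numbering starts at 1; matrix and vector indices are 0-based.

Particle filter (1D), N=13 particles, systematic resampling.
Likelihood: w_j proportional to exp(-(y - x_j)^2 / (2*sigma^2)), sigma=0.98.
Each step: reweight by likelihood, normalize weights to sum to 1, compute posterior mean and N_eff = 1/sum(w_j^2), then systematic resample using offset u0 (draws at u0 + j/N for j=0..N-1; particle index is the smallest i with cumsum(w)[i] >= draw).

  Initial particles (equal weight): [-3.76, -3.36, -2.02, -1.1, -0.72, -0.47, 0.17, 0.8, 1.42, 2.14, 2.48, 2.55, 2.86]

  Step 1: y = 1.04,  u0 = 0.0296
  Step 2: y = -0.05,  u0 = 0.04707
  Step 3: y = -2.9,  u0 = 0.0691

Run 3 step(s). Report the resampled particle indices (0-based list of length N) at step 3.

resampled_idx = [0, 0, 0, 0, 0, 1, 1, 1, 2, 2, 2, 5, 9]

step 1: w=[0.0000, 0.0000, 0.0017, 0.0203, 0.0440, 0.0673, 0.1488, 0.2141, 0.2047, 0.1175, 0.0750, 0.0673, 0.0393]  mean=1.1196  Neff=7.0298  idx=[4, 5, 6, 6, 7, 7, 7, 8, 8, 9, 9, 10, 11]
step 2: w=[0.1201, 0.1384, 0.1479, 0.1479, 0.1041, 0.1041, 0.1041, 0.0492, 0.0492, 0.0125, 0.0125, 0.0054, 0.0045]  mean=0.3669  Neff=8.6917  idx=[0, 1, 1, 2, 2, 3, 3, 4, 5, 5, 6, 7, 9]
step 3: w=[0.4020, 0.2206, 0.2206, 0.0353, 0.0353, 0.0353, 0.0353, 0.0038, 0.0038, 0.0038, 0.0038, 0.0003, 0.0000]  mean=-0.4601  Neff=3.7884  idx=[0, 0, 0, 0, 0, 1, 1, 1, 2, 2, 2, 5, 9]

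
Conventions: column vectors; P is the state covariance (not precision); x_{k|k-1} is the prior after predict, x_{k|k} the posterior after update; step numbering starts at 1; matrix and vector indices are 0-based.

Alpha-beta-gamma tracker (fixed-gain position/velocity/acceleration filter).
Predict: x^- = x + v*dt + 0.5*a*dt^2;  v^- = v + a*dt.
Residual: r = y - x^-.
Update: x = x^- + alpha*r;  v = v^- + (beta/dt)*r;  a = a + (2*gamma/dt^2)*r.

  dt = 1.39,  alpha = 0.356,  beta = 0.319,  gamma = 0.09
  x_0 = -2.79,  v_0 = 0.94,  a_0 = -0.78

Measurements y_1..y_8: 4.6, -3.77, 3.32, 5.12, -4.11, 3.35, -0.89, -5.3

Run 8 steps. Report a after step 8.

a_post = -0.4851

step 1: x_pred=-2.2369  r=6.8369  x^+=0.1970  v^+=1.4248  a^+=-0.1431
step 2: x_pred=2.0394  r=-5.8094  x^+=-0.0288  v^+=-0.1072  a^+=-0.6843
step 3: x_pred=-0.8388  r=4.1588  x^+=0.6417  v^+=-0.1039  a^+=-0.2968
step 4: x_pred=0.2105  r=4.9095  x^+=1.9583  v^+=0.6102  a^+=0.1606
step 5: x_pred=2.9616  r=-7.0716  x^+=0.4441  v^+=-0.7895  a^+=-0.4982
step 6: x_pred=-1.1346  r=4.4846  x^+=0.4619  v^+=-0.4529  a^+=-0.0804
step 7: x_pred=-0.2453  r=-0.6447  x^+=-0.4748  v^+=-0.7126  a^+=-0.1405
step 8: x_pred=-1.6011  r=-3.6989  x^+=-2.9179  v^+=-1.7568  a^+=-0.4851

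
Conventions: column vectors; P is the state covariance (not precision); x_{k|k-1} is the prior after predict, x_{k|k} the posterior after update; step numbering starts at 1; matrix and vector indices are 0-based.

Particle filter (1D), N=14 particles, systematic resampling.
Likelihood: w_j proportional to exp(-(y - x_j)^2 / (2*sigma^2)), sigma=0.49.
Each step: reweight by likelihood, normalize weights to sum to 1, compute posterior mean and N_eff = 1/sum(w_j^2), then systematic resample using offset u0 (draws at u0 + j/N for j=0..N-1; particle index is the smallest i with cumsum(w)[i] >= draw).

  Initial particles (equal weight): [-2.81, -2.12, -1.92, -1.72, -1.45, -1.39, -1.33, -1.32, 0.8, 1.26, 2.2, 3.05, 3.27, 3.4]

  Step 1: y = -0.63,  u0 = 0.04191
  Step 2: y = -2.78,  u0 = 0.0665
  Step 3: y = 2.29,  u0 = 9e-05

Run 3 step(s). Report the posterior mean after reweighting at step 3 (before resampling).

step 1: w=[0.0000, 0.0069, 0.0220, 0.0594, 0.1738, 0.2117, 0.2541, 0.2616, 0.0100, 0.0004, 0.0000, 0.0000, 0.0000, 0.0000]  mean=-1.3803  Neff=4.7126  idx=[3, 4, 4, 4, 5, 5, 5, 6, 6, 6, 7, 7, 7, 7]
step 2: w=[0.3105, 0.0810, 0.0810, 0.0810, 0.0577, 0.0577, 0.0577, 0.0404, 0.0404, 0.0404, 0.0381, 0.0381, 0.0381, 0.0381]  mean=-1.4891  Neff=7.3117  idx=[0, 0, 0, 0, 1, 2, 3, 4, 5, 6, 8, 10, 11, 13]
step 3: w=[0.0003, 0.0003, 0.0003, 0.0003, 0.0257, 0.0257, 0.0257, 0.0650, 0.0650, 0.0650, 0.1619, 0.1882, 0.1882, 0.1882]  mean=-1.3458  Neff=6.7975  idx=[0, 6, 7, 9, 10, 10, 10, 11, 11, 12, 12, 12, 13, 13]

post_mean = -1.3458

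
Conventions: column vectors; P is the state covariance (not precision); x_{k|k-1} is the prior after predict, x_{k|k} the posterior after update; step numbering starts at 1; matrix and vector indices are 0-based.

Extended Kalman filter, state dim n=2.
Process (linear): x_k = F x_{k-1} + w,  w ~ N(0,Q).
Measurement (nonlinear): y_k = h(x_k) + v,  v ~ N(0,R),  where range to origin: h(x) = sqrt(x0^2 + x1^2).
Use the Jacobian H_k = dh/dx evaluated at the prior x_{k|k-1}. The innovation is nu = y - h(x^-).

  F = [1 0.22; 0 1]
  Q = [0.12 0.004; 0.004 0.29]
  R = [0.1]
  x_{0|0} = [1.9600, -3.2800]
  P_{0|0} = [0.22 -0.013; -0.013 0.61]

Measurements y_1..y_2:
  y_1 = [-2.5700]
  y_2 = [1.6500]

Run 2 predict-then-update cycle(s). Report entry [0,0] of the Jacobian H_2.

H_jac[0,0] = 0.5724

step 1: x^-=[1.2384, -3.2800]  P^-=[0.3638 0.1252; 0.1252 0.9000]  H_jac=[0.3532 -0.9355]  S=[0.8504]  K=[0.0134; -0.9382]  nu=[-6.0760]  x^+=[1.1571, 2.4202]  P^+=[0.3637 0.1359; 0.1359 0.1516]
step 2: x^-=[1.6896, 2.4202]  P^-=[0.5508 0.1732; 0.1732 0.4416]  H_jac=[0.5724 0.8200]  S=[0.7400]  K=[0.6180; 0.6233]  nu=[-1.3016]  x^+=[0.8852, 1.6089]  P^+=[0.2682 -0.1118; -0.1118 0.1541]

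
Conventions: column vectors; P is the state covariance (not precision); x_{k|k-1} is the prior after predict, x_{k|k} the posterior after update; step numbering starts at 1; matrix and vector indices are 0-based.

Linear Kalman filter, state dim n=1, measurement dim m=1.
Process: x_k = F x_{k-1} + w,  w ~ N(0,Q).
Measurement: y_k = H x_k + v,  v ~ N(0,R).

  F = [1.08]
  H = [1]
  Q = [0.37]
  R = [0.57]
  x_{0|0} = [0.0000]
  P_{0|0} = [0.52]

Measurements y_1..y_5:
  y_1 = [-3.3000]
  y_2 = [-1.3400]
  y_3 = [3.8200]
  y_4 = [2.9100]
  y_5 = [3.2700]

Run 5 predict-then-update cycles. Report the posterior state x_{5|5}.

step 1: x^-=[0.0000]  P^-=[0.9765]  S=[1.5465]  K=[0.6314]  nu=[-3.3000]  x^+=[-2.0837]  P^+=[0.3599]
step 2: x^-=[-2.2504]  P^-=[0.7898]  S=[1.3598]  K=[0.5808]  nu=[0.9104]  x^+=[-1.7216]  P^+=[0.3311]
step 3: x^-=[-1.8594]  P^-=[0.7562]  S=[1.3262]  K=[0.5702]  nu=[5.6794]  x^+=[1.3789]  P^+=[0.3250]
step 4: x^-=[1.4893]  P^-=[0.7491]  S=[1.3191]  K=[0.5679]  nu=[1.4207]  x^+=[2.2961]  P^+=[0.3237]
step 5: x^-=[2.4798]  P^-=[0.7476]  S=[1.3176]  K=[0.5674]  nu=[0.7902]  x^+=[2.9281]  P^+=[0.3234]

x_post = [2.9281]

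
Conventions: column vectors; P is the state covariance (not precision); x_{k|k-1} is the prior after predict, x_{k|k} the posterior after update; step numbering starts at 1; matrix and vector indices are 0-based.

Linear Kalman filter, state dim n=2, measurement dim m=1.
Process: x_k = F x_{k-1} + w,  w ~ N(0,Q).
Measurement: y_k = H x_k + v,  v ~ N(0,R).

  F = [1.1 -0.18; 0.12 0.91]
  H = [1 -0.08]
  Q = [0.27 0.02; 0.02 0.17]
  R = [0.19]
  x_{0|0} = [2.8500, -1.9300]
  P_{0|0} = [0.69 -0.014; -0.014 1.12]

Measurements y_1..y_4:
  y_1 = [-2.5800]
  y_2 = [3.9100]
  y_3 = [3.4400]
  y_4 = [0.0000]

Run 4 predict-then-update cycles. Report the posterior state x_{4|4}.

x_post = [1.0918, -0.2158]

step 1: x^-=[3.4824, -1.4143]  P^-=[1.1467 -0.0861; -0.0861 1.1044]  S=[1.3576]  K=[0.8498; -0.1285]  nu=[-6.1755]  x^+=[-1.7654, -0.6208]  P^+=[0.1664 0.0621; 0.0621 1.0819]
step 2: x^-=[-1.8302, -0.7768]  P^-=[0.4818 -0.0744; -0.0744 1.0819]  S=[0.6906]  K=[0.7063; -0.2330]  nu=[5.6780]  x^+=[2.1800, -2.0999]  P^+=[0.1373 0.0393; 0.0393 1.0444]
step 3: x^-=[2.7760, -1.6494]  P^-=[0.4545 -0.0945; -0.0945 1.0454]  S=[0.6663]  K=[0.6934; -0.2673]  nu=[0.5321]  x^+=[3.1449, -1.7916]  P^+=[0.1341 0.0290; 0.0290 0.9978]
step 4: x^-=[3.7819, -1.2530]  P^-=[0.4531 -0.0973; -0.0973 1.0046]  S=[0.6651]  K=[0.6929; -0.2672]  nu=[-3.8821]  x^+=[1.0918, -0.2158]  P^+=[0.1337 0.0258; 0.0258 0.9571]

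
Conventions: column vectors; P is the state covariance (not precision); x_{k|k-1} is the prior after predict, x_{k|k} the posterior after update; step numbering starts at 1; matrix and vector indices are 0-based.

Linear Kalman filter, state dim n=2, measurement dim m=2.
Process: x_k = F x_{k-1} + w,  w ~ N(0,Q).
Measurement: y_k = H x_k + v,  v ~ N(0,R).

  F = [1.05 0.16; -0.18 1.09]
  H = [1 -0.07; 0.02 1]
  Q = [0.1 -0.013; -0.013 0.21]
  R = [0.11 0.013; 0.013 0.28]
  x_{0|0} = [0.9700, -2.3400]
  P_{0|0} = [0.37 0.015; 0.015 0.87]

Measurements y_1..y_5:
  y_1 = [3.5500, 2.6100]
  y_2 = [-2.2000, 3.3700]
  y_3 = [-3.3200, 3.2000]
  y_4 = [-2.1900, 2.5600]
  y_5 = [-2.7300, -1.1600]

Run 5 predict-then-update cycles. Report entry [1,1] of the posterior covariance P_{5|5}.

step 1: x^-=[0.6441, -2.7252]  P^-=[0.5352 0.0855; 0.0855 1.2497]  S=[0.6394 0.0216; 0.0216 1.5334]  K=[0.8260 0.0511; -0.0307 0.8166]  nu=[2.7151, 5.3223]  x^+=[3.1589, 1.5376]  P^+=[0.0931 0.0232; 0.0232 0.2278]
step 2: x^-=[3.5628, 1.1074]  P^-=[0.2163 0.0350; 0.0350 0.4745]  S=[0.3237 0.0190; 0.0190 0.7560]  K=[0.6585 0.0354; -0.0316 0.6294]  nu=[-5.6853, 2.1914]  x^+=[-0.1035, 2.6661]  P^+=[0.0741 0.0170; 0.0170 0.1755]
step 3: x^-=[0.3179, 2.9246]  P^-=[0.1919 0.0226; 0.0226 0.4142]  S=[0.3008 0.0104; 0.0104 0.6952]  K=[0.6318 0.0285; -0.0420 0.5971]  nu=[-3.4332, 0.2690]  x^+=[-1.8434, 3.2294]  P^+=[0.0709 0.0148; 0.0148 0.1663]
step 4: x^-=[-1.4189, 3.8519]  P^-=[0.1874 0.0191; 0.0191 0.4041]  S=[0.2967 0.0075; 0.0075 0.6850]  K=[0.6264 0.0265; -0.0460 0.5911]  nu=[-0.5015, -1.2635]  x^+=[-1.7665, 3.1281]  P^+=[0.0702 0.0142; 0.0142 0.1646]
step 5: x^-=[-1.3543, 3.7276]  P^-=[0.1864 0.0182; 0.0182 0.4023]  S=[0.2958 0.0068; 0.0068 0.6831]  K=[0.6252 0.0259; -0.0471 0.5899]  nu=[-1.1148, -4.8605]  x^+=[-2.1774, 0.9127]  P^+=[0.0701 0.0140; 0.0140 0.1643]

P_post[1,1] = 0.1643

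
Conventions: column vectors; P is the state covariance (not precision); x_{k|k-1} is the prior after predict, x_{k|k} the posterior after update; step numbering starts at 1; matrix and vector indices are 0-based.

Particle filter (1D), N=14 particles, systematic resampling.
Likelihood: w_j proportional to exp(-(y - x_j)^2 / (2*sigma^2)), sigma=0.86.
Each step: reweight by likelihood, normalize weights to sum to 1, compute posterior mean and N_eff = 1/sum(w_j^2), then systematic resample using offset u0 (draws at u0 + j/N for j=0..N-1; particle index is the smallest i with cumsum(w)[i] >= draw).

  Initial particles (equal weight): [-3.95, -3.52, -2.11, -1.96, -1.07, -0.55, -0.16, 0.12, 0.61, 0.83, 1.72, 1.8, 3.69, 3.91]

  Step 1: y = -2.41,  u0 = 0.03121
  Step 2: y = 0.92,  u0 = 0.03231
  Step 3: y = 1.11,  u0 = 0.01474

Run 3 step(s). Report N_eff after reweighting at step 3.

step 1: w=[0.0696, 0.1504, 0.3255, 0.3016, 0.1027, 0.0334, 0.0113, 0.0046, 0.0007, 0.0003, 0.0000, 0.0000, 0.0000, 0.0000]  mean=-2.2109  Neff=4.2344  idx=[0, 1, 1, 2, 2, 2, 2, 2, 3, 3, 3, 3, 4, 5]
step 2: w=[0.0000, 0.0000, 0.0000, 0.0062, 0.0062, 0.0062, 0.0062, 0.0062, 0.0113, 0.0113, 0.0113, 0.0113, 0.2112, 0.7127]  mean=-0.7717  Neff=1.8074  idx=[8, 12, 12, 12, 13, 13, 13, 13, 13, 13, 13, 13, 13, 13]
step 3: w=[0.0010, 0.0240, 0.0240, 0.0240, 0.0927, 0.0927, 0.0927, 0.0927, 0.0927, 0.0927, 0.0927, 0.0927, 0.0927, 0.0927]  mean=-0.5889  Neff=11.4096  idx=[1, 4, 4, 5, 6, 7, 7, 8, 9, 10, 11, 11, 12, 13]

N_eff = 11.4096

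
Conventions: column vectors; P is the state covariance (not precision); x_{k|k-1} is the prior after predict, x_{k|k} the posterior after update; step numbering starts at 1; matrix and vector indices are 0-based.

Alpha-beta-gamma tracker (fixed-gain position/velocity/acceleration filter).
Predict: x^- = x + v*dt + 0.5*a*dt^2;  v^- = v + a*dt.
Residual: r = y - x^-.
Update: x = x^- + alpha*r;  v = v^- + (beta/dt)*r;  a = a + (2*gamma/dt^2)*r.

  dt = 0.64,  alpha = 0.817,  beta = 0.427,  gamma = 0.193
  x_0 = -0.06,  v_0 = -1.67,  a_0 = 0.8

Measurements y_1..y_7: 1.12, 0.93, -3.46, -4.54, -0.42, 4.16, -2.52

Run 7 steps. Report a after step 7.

a_post = -0.8666

step 1: x_pred=-0.9650  r=2.0850  x^+=0.7385  v^+=0.2331  a^+=2.7648
step 2: x_pred=1.4538  r=-0.5238  x^+=1.0259  v^+=1.6530  a^+=2.2712
step 3: x_pred=2.5489  r=-6.0089  x^+=-2.3604  v^+=-0.9025  a^+=-3.3916
step 4: x_pred=-3.6326  r=-0.9074  x^+=-4.3739  v^+=-3.6785  a^+=-4.2467
step 5: x_pred=-7.5979  r=7.1779  x^+=-1.7336  v^+=-1.6074  a^+=2.5176
step 6: x_pred=-2.2467  r=6.4067  x^+=2.9876  v^+=4.2783  a^+=8.5552
step 7: x_pred=7.4778  r=-9.9978  x^+=-0.6904  v^+=3.0832  a^+=-0.8666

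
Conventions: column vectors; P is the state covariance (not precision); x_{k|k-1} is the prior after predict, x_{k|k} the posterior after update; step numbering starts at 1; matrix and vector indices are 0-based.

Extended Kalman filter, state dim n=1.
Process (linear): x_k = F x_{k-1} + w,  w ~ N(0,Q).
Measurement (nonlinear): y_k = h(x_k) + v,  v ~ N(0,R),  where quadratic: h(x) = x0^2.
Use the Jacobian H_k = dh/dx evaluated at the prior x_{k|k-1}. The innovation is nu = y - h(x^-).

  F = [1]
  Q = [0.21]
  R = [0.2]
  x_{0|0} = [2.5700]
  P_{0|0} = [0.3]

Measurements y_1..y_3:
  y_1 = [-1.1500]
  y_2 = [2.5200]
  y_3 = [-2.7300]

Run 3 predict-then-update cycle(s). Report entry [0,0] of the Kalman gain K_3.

step 1: x^-=[2.5700]  P^-=[0.5100]  H_jac=[5.1400]  S=[13.6740]  K=[0.1917]  nu=[-7.7549]  x^+=[1.0833]  P^+=[0.0075]
step 2: x^-=[1.0833]  P^-=[0.2175]  H_jac=[2.1667]  S=[1.2208]  K=[0.3859]  nu=[1.3464]  x^+=[1.6029]  P^+=[0.0356]
step 3: x^-=[1.6029]  P^-=[0.2456]  H_jac=[3.2059]  S=[2.7245]  K=[0.2890]  nu=[-5.2994]  x^+=[0.0713]  P^+=[0.0180]

K[0,0] = 0.2890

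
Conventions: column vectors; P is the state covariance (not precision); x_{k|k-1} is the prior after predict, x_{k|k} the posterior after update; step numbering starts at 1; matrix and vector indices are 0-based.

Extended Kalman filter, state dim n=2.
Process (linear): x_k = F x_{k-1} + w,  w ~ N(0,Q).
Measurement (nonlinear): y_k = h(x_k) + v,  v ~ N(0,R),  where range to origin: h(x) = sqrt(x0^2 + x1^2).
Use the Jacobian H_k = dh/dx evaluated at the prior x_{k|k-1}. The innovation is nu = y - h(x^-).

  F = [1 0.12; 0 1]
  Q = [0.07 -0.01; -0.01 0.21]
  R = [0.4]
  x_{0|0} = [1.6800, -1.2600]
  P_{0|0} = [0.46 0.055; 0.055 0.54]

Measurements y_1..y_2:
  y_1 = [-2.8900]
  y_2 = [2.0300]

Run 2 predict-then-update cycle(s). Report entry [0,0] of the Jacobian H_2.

step 1: x^-=[1.5288, -1.2600]  P^-=[0.5510 0.1098; 0.1098 0.7500]  H_jac=[0.7717 -0.6360]  S=[0.9237]  K=[0.3847; -0.4247]  nu=[-4.8711]  x^+=[-0.3451, 0.8086]  P^+=[0.4143 0.2607; 0.2607 0.5834]
step 2: x^-=[-0.2481, 0.8086]  P^-=[0.5552 0.3207; 0.3207 0.7934]  H_jac=[-0.2933 0.9560]  S=[0.9931]  K=[0.1448; 0.6691]  nu=[1.1842]  x^+=[-0.0766, 1.6010]  P^+=[0.5344 0.2245; 0.2245 0.3488]

H_jac[0,0] = -0.2933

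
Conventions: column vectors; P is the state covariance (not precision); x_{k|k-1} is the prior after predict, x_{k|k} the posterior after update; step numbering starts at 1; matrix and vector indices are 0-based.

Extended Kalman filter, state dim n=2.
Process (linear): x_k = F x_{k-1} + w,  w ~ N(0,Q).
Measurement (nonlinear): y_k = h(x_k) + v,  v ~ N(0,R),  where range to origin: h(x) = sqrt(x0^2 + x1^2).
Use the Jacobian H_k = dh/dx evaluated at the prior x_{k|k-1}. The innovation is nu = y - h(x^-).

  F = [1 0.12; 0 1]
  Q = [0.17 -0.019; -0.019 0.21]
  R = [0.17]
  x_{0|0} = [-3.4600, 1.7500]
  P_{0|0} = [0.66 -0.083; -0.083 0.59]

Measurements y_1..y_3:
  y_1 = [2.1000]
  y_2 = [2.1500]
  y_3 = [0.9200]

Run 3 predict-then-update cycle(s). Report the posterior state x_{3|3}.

step 1: x^-=[-3.2500, 1.7500]  P^-=[0.8186 -0.0312; -0.0312 0.8000]  H_jac=[-0.8805 0.4741]  S=[1.0104]  K=[-0.7279; 0.4025]  nu=[-1.5912]  x^+=[-2.0917, 1.1095]  P^+=[0.2832 0.2649; 0.2649 0.6363]
step 2: x^-=[-1.9586, 1.1095]  P^-=[0.5259 0.3222; 0.3222 0.8463]  H_jac=[-0.8701 0.4929]  S=[0.4974]  K=[-0.6007; 0.2749]  nu=[-0.1010]  x^+=[-1.8979, 1.0817]  P^+=[0.3464 0.4044; 0.4044 0.8087]
step 3: x^-=[-1.7681, 1.0817]  P^-=[0.6251 0.4824; 0.4824 1.0187]  H_jac=[-0.8530 0.5219]  S=[0.4728]  K=[-0.5954; 0.2540]  nu=[-1.1528]  x^+=[-1.0818, 0.7889]  P^+=[0.4575 0.5539; 0.5539 0.9882]

x_post = [-1.0818, 0.7889]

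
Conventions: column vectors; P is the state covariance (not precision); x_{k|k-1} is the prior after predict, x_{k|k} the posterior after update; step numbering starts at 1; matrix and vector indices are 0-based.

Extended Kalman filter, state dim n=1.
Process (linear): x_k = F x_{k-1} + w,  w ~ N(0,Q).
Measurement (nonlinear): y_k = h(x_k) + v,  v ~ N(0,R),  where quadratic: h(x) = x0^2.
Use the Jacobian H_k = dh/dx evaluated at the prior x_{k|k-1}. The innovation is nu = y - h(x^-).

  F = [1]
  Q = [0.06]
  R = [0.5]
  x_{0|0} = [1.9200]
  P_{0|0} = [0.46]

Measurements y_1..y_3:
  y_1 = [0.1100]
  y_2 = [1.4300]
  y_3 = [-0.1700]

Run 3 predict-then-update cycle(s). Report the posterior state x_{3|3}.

step 1: x^-=[1.9200]  P^-=[0.5200]  H_jac=[3.8400]  S=[8.1677]  K=[0.2445]  nu=[-3.5764]  x^+=[1.0457]  P^+=[0.0318]
step 2: x^-=[1.0457]  P^-=[0.0918]  H_jac=[2.0913]  S=[0.9016]  K=[0.2130]  nu=[0.3366]  x^+=[1.1174]  P^+=[0.0509]
step 3: x^-=[1.1174]  P^-=[0.1109]  H_jac=[2.2347]  S=[1.0540]  K=[0.2352]  nu=[-1.4185]  x^+=[0.7837]  P^+=[0.0526]

x_post = [0.7837]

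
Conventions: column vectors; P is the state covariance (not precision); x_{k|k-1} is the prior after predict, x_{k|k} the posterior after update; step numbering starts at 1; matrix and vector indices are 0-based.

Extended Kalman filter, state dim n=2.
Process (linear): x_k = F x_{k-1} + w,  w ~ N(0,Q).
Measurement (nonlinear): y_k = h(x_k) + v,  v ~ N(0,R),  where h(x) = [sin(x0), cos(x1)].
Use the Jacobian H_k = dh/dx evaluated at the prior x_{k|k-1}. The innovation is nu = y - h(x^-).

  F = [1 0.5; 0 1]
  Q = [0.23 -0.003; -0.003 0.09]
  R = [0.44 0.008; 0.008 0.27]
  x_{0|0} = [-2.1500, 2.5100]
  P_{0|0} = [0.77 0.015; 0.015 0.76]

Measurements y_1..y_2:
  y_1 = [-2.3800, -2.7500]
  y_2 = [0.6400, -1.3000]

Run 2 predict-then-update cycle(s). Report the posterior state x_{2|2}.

step 1: x^-=[-0.8950, 2.5100]  P^-=[1.2050 0.3920; 0.3920 0.8500]  H_jac=[0.6255 0.0000; 0.0000 -0.5904]  S=[0.9115 -0.1368; -0.1368 0.5663]  K=[0.7944 -0.2168; 0.1412 -0.8521]  nu=[-1.5998, -1.9429]  x^+=[-1.7446, 3.9397]  P^+=[0.5560 0.0884; 0.0884 0.3877]
step 2: x^-=[0.2253, 3.9397]  P^-=[0.9714 0.2793; 0.2793 0.4777]  H_jac=[0.9747 0.0000; 0.0000 0.7161]  S=[1.3629 0.2029; 0.2029 0.5150]  K=[0.6766 0.1217; 0.1071 0.6221]  nu=[0.4166, -0.6020]  x^+=[0.4339, 3.6099]  P^+=[0.3064 0.0535; 0.0535 0.2358]

x_post = [0.4339, 3.6099]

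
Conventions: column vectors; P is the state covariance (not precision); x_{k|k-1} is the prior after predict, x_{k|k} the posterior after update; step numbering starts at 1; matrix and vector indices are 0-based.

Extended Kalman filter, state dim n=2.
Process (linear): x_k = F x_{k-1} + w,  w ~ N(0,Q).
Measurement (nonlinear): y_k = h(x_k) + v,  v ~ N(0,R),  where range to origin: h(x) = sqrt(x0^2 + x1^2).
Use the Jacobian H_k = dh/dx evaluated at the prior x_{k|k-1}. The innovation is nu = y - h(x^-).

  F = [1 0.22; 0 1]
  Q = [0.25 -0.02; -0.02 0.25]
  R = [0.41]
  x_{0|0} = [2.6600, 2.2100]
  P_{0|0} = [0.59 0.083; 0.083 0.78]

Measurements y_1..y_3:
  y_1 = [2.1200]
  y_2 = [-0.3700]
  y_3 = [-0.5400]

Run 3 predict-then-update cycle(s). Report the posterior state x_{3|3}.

step 1: x^-=[3.1462, 2.2100]  P^-=[0.9143 0.2346; 0.2346 1.0300]  H_jac=[0.8183 0.5748]  S=[1.5832]  K=[0.5577; 0.4952]  nu=[-1.7248]  x^+=[2.1842, 1.3559]  P^+=[0.4218 -0.2027; -0.2027 0.6417]
step 2: x^-=[2.4825, 1.3559]  P^-=[0.6137 -0.0815; -0.0815 0.8917]  H_jac=[0.8776 0.4793]  S=[1.0190]  K=[0.4902; 0.3493]  nu=[-3.1986]  x^+=[0.9145, 0.2386]  P^+=[0.3688 -0.2560; -0.2560 0.7674]
step 3: x^-=[0.9670, 0.2386]  P^-=[0.5433 -0.1071; -0.1071 1.0174]  H_jac=[0.9709 0.2396]  S=[0.9307]  K=[0.5392; 0.1501]  nu=[-1.5360]  x^+=[0.1388, 0.0080]  P^+=[0.2727 -0.1825; -0.1825 0.9964]

x_post = [0.1388, 0.0080]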